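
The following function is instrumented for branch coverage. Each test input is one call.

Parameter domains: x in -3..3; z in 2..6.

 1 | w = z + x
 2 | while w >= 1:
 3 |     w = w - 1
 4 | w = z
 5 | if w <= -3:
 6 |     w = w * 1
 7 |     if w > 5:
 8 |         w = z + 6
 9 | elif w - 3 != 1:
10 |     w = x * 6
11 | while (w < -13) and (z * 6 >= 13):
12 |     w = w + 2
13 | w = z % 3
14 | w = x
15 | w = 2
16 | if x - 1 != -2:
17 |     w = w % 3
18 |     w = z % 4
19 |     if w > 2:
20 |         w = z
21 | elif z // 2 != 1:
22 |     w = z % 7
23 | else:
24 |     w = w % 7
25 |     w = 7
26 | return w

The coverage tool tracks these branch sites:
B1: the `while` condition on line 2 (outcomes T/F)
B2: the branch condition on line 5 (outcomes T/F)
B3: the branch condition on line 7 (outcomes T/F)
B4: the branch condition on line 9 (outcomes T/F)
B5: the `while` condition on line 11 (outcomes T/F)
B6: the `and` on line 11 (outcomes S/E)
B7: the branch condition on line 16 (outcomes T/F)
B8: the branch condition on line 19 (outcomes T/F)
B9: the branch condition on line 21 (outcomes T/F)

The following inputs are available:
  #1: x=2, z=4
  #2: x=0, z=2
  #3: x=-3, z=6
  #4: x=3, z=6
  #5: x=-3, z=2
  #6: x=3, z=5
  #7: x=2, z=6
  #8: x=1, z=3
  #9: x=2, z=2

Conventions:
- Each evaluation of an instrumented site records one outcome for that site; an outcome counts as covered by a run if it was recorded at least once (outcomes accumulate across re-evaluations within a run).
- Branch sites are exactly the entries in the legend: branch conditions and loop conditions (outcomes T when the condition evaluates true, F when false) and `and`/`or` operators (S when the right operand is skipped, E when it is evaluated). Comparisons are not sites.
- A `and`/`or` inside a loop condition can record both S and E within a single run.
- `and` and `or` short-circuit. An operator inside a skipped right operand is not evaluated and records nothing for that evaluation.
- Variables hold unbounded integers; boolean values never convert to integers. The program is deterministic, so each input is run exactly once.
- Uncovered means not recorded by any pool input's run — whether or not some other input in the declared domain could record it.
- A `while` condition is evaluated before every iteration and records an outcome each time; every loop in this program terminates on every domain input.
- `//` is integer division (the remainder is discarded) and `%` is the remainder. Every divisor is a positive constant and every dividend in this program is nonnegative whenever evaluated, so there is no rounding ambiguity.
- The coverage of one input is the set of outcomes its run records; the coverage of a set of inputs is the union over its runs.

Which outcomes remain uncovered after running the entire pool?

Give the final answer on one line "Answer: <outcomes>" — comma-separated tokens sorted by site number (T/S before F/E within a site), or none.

test 1 (x=2, z=4) hits B1=T, B1=F, B2=F, B4=F, B5=F, B6=S, B7=T, B8=F
test 2 (x=0, z=2) hits B1=T, B1=F, B2=F, B4=T, B5=F, B6=S, B7=T, B8=F
test 3 (x=-3, z=6) hits B1=T, B1=F, B2=F, B4=T, B5=T, B5=F, B6=S, B6=E, B7=T, B8=F
test 4 (x=3, z=6) hits B1=T, B1=F, B2=F, B4=T, B5=F, B6=S, B7=T, B8=F
test 5 (x=-3, z=2) hits B1=F, B2=F, B4=T, B5=F, B6=E, B7=T, B8=F
test 6 (x=3, z=5) hits B1=T, B1=F, B2=F, B4=T, B5=F, B6=S, B7=T, B8=F
test 7 (x=2, z=6) hits B1=T, B1=F, B2=F, B4=T, B5=F, B6=S, B7=T, B8=F
test 8 (x=1, z=3) hits B1=T, B1=F, B2=F, B4=T, B5=F, B6=S, B7=T, B8=T
test 9 (x=2, z=2) hits B1=T, B1=F, B2=F, B4=T, B5=F, B6=S, B7=T, B8=F
union over the pool: B1=T, B1=F, B2=F, B4=T, B4=F, B5=T, B5=F, B6=S, B6=E, B7=T, B8=T, B8=F
uncovered (6 of 18): B2=T, B3=T, B3=F, B7=F, B9=T, B9=F

Answer: B2=T, B3=T, B3=F, B7=F, B9=T, B9=F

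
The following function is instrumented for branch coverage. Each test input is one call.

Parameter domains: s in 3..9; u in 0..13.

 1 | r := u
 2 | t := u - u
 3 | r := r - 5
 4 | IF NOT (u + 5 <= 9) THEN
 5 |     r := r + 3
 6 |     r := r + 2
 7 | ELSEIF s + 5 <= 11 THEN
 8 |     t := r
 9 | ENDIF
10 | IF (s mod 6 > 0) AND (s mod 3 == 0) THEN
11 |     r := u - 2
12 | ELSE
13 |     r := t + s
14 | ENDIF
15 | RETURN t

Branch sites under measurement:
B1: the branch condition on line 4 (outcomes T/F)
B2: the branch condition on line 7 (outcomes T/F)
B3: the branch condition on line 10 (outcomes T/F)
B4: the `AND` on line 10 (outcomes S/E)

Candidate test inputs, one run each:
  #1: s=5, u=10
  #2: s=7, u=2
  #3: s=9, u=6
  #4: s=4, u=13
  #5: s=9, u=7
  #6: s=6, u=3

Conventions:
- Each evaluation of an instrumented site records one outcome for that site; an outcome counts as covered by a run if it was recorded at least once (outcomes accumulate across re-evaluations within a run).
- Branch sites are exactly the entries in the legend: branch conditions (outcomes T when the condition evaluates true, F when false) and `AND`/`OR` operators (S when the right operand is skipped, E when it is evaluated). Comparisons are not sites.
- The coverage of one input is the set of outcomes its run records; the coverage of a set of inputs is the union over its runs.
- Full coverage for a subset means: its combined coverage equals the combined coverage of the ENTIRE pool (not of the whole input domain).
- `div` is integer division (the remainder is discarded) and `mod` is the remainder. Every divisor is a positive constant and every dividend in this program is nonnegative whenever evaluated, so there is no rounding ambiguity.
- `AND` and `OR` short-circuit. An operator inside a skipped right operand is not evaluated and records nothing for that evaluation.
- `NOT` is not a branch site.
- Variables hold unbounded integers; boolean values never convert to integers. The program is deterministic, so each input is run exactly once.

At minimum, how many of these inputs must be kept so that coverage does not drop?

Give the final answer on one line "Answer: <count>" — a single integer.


test 1 (s=5, u=10) fires B1->T, B4->E, B3->F; hits B1=T, B3=F, B4=E
test 2 (s=7, u=2) fires B1->F, B2->F, B4->E, B3->F; hits B1=F, B2=F, B3=F, B4=E
test 3 (s=9, u=6) fires B1->T, B4->E, B3->T; hits B1=T, B3=T, B4=E
test 4 (s=4, u=13) fires B1->T, B4->E, B3->F; hits B1=T, B3=F, B4=E
test 5 (s=9, u=7) fires B1->T, B4->E, B3->T; hits B1=T, B3=T, B4=E
test 6 (s=6, u=3) fires B1->F, B2->T, B4->S, B3->F; hits B1=F, B2=T, B3=F, B4=S
union over all inputs: B1=T, B1=F, B2=T, B2=F, B3=T, B3=F, B4=S, B4=E (8 outcomes)
size 1 is not enough: best union over all size-1 subsets is 4/8
size 2 is not enough: best union over all size-2 subsets is 7/8
at size 3, {2, 3, 6} reaches all 8 outcomes; every lexicographically earlier size-3 subset fails
Answer: 3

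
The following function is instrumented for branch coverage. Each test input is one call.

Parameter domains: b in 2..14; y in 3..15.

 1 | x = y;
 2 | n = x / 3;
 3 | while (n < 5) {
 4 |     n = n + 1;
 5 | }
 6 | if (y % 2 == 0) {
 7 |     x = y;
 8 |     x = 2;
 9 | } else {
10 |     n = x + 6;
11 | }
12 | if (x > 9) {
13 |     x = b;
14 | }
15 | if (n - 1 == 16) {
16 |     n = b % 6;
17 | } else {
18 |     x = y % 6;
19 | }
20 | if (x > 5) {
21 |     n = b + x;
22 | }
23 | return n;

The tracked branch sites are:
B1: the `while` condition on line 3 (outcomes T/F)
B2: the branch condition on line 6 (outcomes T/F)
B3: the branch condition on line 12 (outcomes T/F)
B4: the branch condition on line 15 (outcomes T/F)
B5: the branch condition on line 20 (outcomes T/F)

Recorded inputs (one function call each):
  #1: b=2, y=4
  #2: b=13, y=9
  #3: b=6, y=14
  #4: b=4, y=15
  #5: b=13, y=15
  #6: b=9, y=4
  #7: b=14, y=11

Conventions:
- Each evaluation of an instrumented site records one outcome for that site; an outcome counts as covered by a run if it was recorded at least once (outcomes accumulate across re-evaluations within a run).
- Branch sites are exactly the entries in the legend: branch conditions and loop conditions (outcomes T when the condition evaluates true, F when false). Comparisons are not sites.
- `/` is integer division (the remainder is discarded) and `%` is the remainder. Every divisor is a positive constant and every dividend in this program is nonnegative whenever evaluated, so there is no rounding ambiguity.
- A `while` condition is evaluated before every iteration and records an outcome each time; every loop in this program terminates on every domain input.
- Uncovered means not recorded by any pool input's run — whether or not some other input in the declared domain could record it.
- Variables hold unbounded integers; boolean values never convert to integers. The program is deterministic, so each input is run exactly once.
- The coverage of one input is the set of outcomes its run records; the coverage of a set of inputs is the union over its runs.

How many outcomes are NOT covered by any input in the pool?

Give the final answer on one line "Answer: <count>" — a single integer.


input #1 (b=2, y=4): events B1->T, B1->T, B1->T, B1->T, B1->F, B2->T, B3->F, B4->F, B5->F; covers B1=T, B1=F, B2=T, B3=F, B4=F, B5=F
input #2 (b=13, y=9): events B1->T, B1->T, B1->F, B2->F, B3->F, B4->F, B5->F; covers B1=T, B1=F, B2=F, B3=F, B4=F, B5=F
input #3 (b=6, y=14): events B1->T, B1->F, B2->T, B3->F, B4->F, B5->F; covers B1=T, B1=F, B2=T, B3=F, B4=F, B5=F
input #4 (b=4, y=15): events B1->F, B2->F, B3->T, B4->F, B5->F; covers B1=F, B2=F, B3=T, B4=F, B5=F
input #5 (b=13, y=15): events B1->F, B2->F, B3->T, B4->F, B5->F; covers B1=F, B2=F, B3=T, B4=F, B5=F
input #6 (b=9, y=4): events B1->T, B1->T, B1->T, B1->T, B1->F, B2->T, B3->F, B4->F, B5->F; covers B1=T, B1=F, B2=T, B3=F, B4=F, B5=F
input #7 (b=14, y=11): events B1->T, B1->T, B1->F, B2->F, B3->T, B4->T, B5->T; covers B1=T, B1=F, B2=F, B3=T, B4=T, B5=T
union over the pool: B1=T, B1=F, B2=T, B2=F, B3=T, B3=F, B4=T, B4=F, B5=T, B5=F
uncovered (0 of 10): none
Answer: 0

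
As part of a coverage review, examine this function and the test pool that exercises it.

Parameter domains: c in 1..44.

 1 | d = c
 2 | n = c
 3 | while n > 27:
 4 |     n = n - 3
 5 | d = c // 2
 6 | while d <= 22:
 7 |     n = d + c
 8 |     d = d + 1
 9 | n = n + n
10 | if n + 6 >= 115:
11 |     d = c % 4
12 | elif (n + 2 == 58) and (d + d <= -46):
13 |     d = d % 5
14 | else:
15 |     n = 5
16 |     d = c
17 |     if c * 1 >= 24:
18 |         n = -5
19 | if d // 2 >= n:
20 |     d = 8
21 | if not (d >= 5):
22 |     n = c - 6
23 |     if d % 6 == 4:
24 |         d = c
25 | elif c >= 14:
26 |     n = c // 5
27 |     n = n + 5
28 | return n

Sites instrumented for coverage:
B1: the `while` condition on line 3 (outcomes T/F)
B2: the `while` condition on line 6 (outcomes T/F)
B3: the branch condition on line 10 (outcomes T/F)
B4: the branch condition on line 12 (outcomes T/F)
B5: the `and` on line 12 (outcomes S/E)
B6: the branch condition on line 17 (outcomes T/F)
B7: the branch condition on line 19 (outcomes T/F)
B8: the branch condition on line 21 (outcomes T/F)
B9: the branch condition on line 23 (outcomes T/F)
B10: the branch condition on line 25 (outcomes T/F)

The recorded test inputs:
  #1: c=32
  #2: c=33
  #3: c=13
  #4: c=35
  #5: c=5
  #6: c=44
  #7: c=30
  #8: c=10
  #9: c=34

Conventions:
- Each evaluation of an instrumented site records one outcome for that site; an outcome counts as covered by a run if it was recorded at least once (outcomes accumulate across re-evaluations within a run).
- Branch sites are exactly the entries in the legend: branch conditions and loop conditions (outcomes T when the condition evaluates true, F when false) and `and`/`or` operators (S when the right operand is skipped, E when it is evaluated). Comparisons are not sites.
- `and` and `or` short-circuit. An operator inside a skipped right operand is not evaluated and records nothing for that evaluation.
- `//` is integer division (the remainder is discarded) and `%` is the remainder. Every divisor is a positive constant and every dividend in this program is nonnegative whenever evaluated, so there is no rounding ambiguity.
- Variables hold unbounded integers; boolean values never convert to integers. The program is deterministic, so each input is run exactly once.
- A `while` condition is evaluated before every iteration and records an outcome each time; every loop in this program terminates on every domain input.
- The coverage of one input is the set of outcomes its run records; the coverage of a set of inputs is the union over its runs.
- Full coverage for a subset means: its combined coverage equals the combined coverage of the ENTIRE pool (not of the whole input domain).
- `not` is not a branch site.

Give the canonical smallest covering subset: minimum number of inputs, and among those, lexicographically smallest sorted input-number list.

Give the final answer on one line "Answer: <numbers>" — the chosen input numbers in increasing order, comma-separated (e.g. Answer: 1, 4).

input #1, c=32: outcomes B1=T, B1=F, B2=T, B2=F, B3=F, B4=F, B5=S, B6=T, B7=T, B8=F, B10=T
input #2, c=33: outcomes B1=T, B1=F, B2=T, B2=F, B3=T, B7=F, B8=T, B9=F
input #3, c=13: outcomes B1=F, B2=T, B2=F, B3=F, B4=F, B5=S, B6=F, B7=T, B8=F, B10=F
input #4, c=35: outcomes B1=T, B1=F, B2=T, B2=F, B3=T, B7=F, B8=T, B9=F
input #5, c=5: outcomes B1=F, B2=T, B2=F, B3=F, B4=F, B5=S, B6=F, B7=F, B8=F, B10=F
input #6, c=44: outcomes B1=T, B1=F, B2=T, B2=F, B3=T, B7=F, B8=T, B9=F
input #7, c=30: outcomes B1=T, B1=F, B2=T, B2=F, B3=F, B4=F, B5=S, B6=T, B7=T, B8=F, B10=T
input #8, c=10: outcomes B1=F, B2=T, B2=F, B3=F, B4=F, B5=S, B6=F, B7=T, B8=F, B10=F
input #9, c=34: outcomes B1=T, B1=F, B2=T, B2=F, B3=T, B7=F, B8=T, B9=F
together the pool reaches 17 outcomes: B1=T, B1=F, B2=T, B2=F, B3=T, B3=F, B4=F, B5=S, B6=T, B6=F, B7=T, B7=F, B8=T, B8=F, B9=F, B10=T, B10=F
size 1 is not enough: best union over all size-1 subsets is 11/17
size 2 is not enough: best union over all size-2 subsets is 15/17
at size 3, {1, 2, 3} reaches all 17 outcomes; every lexicographically earlier size-3 subset fails

Answer: 1, 2, 3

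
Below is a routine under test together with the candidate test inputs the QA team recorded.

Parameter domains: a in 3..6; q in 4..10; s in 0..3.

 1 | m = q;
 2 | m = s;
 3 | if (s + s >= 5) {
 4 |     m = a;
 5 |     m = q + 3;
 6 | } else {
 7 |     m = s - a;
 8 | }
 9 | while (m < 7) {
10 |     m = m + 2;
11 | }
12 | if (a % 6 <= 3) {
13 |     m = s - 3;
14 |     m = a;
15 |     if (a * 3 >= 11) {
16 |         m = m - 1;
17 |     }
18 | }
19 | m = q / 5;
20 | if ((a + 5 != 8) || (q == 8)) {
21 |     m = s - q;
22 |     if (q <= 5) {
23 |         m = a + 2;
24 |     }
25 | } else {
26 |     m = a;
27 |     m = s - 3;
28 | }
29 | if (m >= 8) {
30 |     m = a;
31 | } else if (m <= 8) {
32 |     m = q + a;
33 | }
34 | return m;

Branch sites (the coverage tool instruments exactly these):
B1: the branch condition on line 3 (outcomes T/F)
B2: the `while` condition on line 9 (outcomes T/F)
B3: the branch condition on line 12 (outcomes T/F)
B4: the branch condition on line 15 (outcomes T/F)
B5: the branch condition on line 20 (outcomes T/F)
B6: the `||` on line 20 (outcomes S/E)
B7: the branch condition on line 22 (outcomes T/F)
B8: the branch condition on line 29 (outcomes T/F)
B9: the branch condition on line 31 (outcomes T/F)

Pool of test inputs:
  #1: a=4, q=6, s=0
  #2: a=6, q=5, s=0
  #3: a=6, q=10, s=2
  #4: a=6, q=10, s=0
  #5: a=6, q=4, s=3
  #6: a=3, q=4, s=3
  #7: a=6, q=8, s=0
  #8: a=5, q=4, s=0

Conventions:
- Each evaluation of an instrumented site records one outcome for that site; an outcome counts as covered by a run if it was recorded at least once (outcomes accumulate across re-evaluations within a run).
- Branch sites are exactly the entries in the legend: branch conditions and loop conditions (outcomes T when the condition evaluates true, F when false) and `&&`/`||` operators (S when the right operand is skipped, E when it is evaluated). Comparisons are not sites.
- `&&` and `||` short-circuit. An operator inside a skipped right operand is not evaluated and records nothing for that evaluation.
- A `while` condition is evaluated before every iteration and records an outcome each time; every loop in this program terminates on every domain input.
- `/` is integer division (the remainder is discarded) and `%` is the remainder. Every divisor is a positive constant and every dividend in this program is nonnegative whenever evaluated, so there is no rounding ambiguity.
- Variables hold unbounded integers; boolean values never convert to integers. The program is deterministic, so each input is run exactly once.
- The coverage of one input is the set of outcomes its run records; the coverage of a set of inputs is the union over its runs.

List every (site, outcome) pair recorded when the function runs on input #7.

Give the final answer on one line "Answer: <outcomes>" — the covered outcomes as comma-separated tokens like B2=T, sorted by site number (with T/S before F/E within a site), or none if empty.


Event log for input #7 (a=6, q=8, s=0):
  B1->F, B2->T, B2->T, B2->T, B2->T, B2->T, B2->T, B2->T, B2->F, B3->T
  B4->T, B6->S, B5->T, B7->F, B8->F, B9->T
collecting distinct outcomes: B1=F, B2=T, B2=F, B3=T, B4=T, B5=T, B6=S, B7=F, B8=F, B9=T
Answer: B1=F, B2=T, B2=F, B3=T, B4=T, B5=T, B6=S, B7=F, B8=F, B9=T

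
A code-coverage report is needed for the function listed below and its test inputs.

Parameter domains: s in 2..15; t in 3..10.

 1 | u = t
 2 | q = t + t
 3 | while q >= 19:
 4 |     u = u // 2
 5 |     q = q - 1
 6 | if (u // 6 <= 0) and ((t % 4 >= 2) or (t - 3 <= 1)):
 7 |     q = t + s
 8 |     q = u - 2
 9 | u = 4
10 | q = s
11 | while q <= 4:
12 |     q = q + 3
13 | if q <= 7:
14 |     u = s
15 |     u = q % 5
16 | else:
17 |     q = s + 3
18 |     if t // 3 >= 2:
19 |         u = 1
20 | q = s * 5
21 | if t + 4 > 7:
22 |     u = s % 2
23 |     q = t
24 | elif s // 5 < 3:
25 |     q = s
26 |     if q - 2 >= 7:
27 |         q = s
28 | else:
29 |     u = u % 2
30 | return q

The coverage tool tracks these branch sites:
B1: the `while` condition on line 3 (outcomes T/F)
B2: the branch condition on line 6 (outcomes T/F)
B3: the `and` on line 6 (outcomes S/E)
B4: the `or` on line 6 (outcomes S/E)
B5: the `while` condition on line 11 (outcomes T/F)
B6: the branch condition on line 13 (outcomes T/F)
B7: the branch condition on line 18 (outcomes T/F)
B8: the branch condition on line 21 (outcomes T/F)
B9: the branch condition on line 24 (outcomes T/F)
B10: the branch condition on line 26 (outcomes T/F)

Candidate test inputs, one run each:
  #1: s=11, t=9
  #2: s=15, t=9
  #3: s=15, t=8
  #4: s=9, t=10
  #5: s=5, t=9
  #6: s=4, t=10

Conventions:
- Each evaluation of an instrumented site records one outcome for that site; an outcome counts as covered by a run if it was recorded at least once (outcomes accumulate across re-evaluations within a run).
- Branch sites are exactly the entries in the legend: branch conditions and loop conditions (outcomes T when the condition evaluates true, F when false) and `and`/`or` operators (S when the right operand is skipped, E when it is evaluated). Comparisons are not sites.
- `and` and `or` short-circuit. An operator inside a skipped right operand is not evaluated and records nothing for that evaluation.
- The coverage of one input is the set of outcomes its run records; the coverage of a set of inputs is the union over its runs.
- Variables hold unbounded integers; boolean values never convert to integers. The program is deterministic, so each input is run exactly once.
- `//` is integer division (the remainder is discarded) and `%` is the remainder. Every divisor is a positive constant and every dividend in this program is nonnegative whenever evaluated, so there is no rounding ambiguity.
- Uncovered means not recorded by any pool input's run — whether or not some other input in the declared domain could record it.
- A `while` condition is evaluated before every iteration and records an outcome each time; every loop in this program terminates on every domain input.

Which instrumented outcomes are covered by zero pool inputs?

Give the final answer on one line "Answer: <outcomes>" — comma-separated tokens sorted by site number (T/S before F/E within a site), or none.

test 1 (s=11, t=9) fires B1->F, B3->S, B2->F, B5->F, B6->F, B7->T, B8->T; hits B1=F, B2=F, B3=S, B5=F, B6=F, B7=T, B8=T
test 2 (s=15, t=9) fires B1->F, B3->S, B2->F, B5->F, B6->F, B7->T, B8->T; hits B1=F, B2=F, B3=S, B5=F, B6=F, B7=T, B8=T
test 3 (s=15, t=8) fires B1->F, B3->S, B2->F, B5->F, B6->F, B7->T, B8->T; hits B1=F, B2=F, B3=S, B5=F, B6=F, B7=T, B8=T
test 4 (s=9, t=10) fires B1->T, B1->T, B1->F, B3->E, B4->S, B2->T, B5->F, B6->F, B7->T, B8->T; hits B1=T, B1=F, B2=T, B3=E, B4=S, B5=F, B6=F, B7=T, B8=T
test 5 (s=5, t=9) fires B1->F, B3->S, B2->F, B5->F, B6->T, B8->T; hits B1=F, B2=F, B3=S, B5=F, B6=T, B8=T
test 6 (s=4, t=10) fires B1->T, B1->T, B1->F, B3->E, B4->S, B2->T, B5->T, B5->F, B6->T, B8->T; hits B1=T, B1=F, B2=T, B3=E, B4=S, B5=T, B5=F, B6=T, B8=T
union over the pool: B1=T, B1=F, B2=T, B2=F, B3=S, B3=E, B4=S, B5=T, B5=F, B6=T, B6=F, B7=T, B8=T
uncovered (7 of 20): B4=E, B7=F, B8=F, B9=T, B9=F, B10=T, B10=F

Answer: B4=E, B7=F, B8=F, B9=T, B9=F, B10=T, B10=F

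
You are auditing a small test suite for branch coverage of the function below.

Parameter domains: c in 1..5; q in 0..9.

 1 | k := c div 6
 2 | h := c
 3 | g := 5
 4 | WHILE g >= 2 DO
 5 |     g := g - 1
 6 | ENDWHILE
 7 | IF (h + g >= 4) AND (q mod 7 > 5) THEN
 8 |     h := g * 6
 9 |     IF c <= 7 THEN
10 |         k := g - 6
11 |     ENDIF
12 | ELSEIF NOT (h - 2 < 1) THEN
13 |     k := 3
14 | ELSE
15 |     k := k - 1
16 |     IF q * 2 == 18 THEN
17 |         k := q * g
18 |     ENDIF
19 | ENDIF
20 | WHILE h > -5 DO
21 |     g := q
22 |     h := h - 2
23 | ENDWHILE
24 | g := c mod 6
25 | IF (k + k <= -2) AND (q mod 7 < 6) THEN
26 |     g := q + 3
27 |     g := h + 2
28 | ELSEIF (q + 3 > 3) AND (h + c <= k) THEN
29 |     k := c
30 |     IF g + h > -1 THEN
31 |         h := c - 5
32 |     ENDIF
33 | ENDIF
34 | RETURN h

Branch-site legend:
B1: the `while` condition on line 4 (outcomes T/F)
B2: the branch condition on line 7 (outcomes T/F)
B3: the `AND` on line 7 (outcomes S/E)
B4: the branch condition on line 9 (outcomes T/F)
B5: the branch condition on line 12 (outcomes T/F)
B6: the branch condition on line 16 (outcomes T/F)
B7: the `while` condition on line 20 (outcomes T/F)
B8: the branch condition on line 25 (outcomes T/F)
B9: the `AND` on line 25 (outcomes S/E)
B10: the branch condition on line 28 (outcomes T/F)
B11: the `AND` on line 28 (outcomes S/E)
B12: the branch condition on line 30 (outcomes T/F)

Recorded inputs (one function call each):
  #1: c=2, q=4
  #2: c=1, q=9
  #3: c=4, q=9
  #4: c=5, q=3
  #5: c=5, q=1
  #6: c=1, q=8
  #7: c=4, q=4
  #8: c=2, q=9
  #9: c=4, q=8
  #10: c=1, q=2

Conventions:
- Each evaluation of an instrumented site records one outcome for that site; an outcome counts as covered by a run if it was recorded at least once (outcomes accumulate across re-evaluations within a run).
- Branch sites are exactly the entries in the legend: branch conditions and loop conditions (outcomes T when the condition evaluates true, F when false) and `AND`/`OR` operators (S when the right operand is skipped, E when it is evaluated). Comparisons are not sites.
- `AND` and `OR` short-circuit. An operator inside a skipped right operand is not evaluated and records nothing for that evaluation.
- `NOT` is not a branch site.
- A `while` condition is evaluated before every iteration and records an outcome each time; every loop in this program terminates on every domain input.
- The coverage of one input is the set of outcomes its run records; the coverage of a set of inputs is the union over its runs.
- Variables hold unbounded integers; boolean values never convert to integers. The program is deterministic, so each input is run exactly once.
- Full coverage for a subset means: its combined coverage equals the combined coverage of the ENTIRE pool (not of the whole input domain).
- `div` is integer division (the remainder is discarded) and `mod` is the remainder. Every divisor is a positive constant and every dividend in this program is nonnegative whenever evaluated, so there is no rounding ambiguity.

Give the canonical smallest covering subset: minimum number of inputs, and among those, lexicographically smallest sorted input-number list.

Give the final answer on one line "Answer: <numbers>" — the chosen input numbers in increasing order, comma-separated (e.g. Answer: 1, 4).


input #1 (c=2, q=4): covers B1=T, B1=F, B2=F, B3=S, B5=F, B6=F, B7=T, B7=F, B8=T, B9=E
input #2 (c=1, q=9): covers B1=T, B1=F, B2=F, B3=S, B5=F, B6=T, B7=T, B7=F, B8=F, B9=S, B10=T, B11=E, B12=F
input #3 (c=4, q=9): covers B1=T, B1=F, B2=F, B3=E, B5=T, B7=T, B7=F, B8=F, B9=S, B10=T, B11=E, B12=F
input #4 (c=5, q=3): covers B1=T, B1=F, B2=F, B3=E, B5=T, B7=T, B7=F, B8=F, B9=S, B10=T, B11=E, B12=T
input #5 (c=5, q=1): covers B1=T, B1=F, B2=F, B3=E, B5=T, B7=T, B7=F, B8=F, B9=S, B10=T, B11=E, B12=T
input #6 (c=1, q=8): covers B1=T, B1=F, B2=F, B3=S, B5=F, B6=F, B7=T, B7=F, B8=T, B9=E
input #7 (c=4, q=4): covers B1=T, B1=F, B2=F, B3=E, B5=T, B7=T, B7=F, B8=F, B9=S, B10=T, B11=E, B12=F
input #8 (c=2, q=9): covers B1=T, B1=F, B2=F, B3=S, B5=F, B6=T, B7=T, B7=F, B8=F, B9=S, B10=T, B11=E, B12=F
input #9 (c=4, q=8): covers B1=T, B1=F, B2=F, B3=E, B5=T, B7=T, B7=F, B8=F, B9=S, B10=T, B11=E, B12=F
input #10 (c=1, q=2): covers B1=T, B1=F, B2=F, B3=S, B5=F, B6=F, B7=T, B7=F, B8=T, B9=E
the full pool covers 19 outcomes: B1=T, B1=F, B2=F, B3=S, B3=E, B5=T, B5=F, B6=T, B6=F, B7=T, B7=F, B8=T, B8=F, B9=S, B9=E, B10=T, B11=E, B12=T, B12=F
checked all size-1 subsets: none covers 19 outcomes (max 13/19)
checked all size-2 subsets: none covers 19 outcomes (max 17/19)
at size 3, {1, 2, 4} reaches all 19 outcomes; every lexicographically earlier size-3 subset fails
Answer: 1, 2, 4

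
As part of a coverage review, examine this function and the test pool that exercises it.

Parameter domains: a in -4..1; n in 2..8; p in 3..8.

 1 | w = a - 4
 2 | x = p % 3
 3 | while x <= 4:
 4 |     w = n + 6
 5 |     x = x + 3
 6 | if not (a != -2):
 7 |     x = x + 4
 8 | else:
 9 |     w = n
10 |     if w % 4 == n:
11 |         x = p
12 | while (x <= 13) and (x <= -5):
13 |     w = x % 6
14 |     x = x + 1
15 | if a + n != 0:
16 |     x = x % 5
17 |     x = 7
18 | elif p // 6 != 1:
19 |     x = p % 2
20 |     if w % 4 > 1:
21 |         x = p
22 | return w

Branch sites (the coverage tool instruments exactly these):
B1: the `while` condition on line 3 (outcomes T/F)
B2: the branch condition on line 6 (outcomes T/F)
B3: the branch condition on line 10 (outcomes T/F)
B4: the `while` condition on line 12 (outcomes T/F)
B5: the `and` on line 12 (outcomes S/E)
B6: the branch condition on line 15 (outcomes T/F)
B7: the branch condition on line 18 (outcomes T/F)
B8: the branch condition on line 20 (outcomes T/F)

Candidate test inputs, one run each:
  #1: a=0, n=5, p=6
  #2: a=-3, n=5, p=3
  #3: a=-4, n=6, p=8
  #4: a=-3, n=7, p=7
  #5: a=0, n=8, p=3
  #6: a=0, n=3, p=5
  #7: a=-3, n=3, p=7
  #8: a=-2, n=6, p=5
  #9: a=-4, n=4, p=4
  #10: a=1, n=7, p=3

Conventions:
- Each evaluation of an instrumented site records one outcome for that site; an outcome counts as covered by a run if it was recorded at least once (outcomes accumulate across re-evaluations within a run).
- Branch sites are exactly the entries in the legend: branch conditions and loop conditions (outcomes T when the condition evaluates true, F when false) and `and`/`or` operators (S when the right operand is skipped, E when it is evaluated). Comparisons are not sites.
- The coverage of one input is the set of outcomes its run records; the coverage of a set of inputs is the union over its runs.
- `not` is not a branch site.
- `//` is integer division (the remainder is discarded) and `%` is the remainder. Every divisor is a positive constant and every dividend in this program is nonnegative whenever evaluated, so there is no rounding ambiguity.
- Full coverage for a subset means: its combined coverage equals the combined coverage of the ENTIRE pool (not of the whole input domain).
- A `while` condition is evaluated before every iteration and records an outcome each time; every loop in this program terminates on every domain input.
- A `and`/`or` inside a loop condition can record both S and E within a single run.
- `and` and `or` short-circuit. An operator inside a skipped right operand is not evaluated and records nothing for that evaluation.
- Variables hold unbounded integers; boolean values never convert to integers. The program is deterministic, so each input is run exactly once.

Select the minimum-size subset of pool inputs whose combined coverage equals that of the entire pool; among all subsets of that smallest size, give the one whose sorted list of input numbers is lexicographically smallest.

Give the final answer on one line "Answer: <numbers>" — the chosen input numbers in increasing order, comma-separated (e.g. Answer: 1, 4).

#1 (a=0, n=5, p=6) -> covered: B1=T, B1=F, B2=F, B3=F, B4=F, B5=E, B6=T
#2 (a=-3, n=5, p=3) -> covered: B1=T, B1=F, B2=F, B3=F, B4=F, B5=E, B6=T
#3 (a=-4, n=6, p=8) -> covered: B1=T, B1=F, B2=F, B3=F, B4=F, B5=E, B6=T
#4 (a=-3, n=7, p=7) -> covered: B1=T, B1=F, B2=F, B3=F, B4=F, B5=E, B6=T
#5 (a=0, n=8, p=3) -> covered: B1=T, B1=F, B2=F, B3=F, B4=F, B5=E, B6=T
#6 (a=0, n=3, p=5) -> covered: B1=T, B1=F, B2=F, B3=T, B4=F, B5=E, B6=T
#7 (a=-3, n=3, p=7) -> covered: B1=T, B1=F, B2=F, B3=T, B4=F, B5=E, B6=F, B7=F
#8 (a=-2, n=6, p=5) -> covered: B1=T, B1=F, B2=T, B4=F, B5=E, B6=T
#9 (a=-4, n=4, p=4) -> covered: B1=T, B1=F, B2=F, B3=F, B4=F, B5=E, B6=F, B7=T, B8=F
#10 (a=1, n=7, p=3) -> covered: B1=T, B1=F, B2=F, B3=F, B4=F, B5=E, B6=T
together the pool reaches 13 outcomes: B1=T, B1=F, B2=T, B2=F, B3=T, B3=F, B4=F, B5=E, B6=T, B6=F, B7=T, B7=F, B8=F
size 1 is not enough: best union over all size-1 subsets is 9/13
size 2 is not enough: best union over all size-2 subsets is 11/13
the canonical winner is {7, 8, 9}: size 3, full 13-outcome coverage, earliest index list among size-3 covers

Answer: 7, 8, 9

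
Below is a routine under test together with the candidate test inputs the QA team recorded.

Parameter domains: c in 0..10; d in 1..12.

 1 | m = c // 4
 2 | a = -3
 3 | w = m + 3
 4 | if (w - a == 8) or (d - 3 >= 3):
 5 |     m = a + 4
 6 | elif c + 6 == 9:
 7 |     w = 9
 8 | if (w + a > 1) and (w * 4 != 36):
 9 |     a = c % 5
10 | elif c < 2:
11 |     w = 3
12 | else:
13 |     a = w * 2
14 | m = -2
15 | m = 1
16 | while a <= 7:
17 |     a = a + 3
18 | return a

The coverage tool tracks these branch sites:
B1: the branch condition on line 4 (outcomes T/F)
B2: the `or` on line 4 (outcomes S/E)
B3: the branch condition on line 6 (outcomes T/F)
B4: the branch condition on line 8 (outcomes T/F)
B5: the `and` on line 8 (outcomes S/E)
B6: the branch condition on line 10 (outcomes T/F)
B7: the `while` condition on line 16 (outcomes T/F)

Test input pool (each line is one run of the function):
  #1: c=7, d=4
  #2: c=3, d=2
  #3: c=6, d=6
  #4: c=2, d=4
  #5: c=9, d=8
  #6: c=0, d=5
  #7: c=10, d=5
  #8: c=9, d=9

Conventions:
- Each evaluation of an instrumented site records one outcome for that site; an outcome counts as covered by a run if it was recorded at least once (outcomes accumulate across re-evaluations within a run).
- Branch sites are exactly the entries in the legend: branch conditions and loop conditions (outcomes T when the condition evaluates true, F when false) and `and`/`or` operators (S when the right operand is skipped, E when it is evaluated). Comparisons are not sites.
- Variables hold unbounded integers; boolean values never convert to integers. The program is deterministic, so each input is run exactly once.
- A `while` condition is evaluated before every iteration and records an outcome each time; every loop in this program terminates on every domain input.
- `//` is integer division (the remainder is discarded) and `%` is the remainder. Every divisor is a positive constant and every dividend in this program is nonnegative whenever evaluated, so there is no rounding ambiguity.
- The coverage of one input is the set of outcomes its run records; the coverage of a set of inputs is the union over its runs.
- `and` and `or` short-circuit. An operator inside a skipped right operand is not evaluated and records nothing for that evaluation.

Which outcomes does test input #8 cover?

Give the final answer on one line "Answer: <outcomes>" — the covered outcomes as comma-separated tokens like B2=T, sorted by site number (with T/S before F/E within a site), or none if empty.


Tracing the run of input #8 (c=9, d=9):
  B2->S, B1->T, B5->E, B4->T, B7->T, B7->T, B7->F
as a set, this run covers: B1=T, B2=S, B4=T, B5=E, B7=T, B7=F
Answer: B1=T, B2=S, B4=T, B5=E, B7=T, B7=F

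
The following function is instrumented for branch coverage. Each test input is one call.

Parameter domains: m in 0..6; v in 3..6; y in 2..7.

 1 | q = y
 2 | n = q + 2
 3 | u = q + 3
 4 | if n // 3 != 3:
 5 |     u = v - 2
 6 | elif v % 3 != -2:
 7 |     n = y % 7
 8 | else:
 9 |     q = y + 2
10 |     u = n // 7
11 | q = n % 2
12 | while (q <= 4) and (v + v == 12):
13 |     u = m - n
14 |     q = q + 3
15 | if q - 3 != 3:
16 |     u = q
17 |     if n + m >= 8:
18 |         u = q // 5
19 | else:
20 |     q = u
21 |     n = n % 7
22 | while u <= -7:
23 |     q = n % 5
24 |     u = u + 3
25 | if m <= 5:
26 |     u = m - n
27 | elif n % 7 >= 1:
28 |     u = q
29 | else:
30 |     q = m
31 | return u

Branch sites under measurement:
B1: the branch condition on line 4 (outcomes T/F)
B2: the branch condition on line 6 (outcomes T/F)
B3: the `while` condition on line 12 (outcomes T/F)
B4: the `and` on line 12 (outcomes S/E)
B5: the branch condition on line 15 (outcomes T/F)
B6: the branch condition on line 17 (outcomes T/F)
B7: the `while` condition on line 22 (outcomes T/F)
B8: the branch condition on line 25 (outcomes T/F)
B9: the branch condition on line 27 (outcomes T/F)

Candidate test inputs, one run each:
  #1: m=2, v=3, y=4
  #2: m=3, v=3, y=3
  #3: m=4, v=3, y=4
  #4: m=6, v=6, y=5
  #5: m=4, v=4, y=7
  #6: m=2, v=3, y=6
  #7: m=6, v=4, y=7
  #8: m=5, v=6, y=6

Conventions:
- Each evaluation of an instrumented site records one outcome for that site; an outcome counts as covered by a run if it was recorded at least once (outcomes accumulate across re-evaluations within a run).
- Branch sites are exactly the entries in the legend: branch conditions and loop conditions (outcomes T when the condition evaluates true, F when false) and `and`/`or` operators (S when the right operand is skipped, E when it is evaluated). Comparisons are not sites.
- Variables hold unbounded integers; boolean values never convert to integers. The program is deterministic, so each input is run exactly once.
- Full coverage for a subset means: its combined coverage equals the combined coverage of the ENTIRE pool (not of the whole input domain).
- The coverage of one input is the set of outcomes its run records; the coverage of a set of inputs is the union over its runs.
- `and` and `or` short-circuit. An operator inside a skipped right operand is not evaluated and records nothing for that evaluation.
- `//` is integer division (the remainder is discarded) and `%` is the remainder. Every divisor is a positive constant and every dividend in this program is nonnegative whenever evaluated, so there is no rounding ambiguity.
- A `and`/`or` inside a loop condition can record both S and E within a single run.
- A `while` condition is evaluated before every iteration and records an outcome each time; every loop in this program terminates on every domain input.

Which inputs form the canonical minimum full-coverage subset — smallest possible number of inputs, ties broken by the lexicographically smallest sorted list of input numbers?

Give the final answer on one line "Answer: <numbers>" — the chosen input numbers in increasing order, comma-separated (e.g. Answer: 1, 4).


input #1, m=2, v=3, y=4: outcomes B1=T, B3=F, B4=E, B5=T, B6=T, B7=F, B8=T
input #2, m=3, v=3, y=3: outcomes B1=T, B3=F, B4=E, B5=T, B6=T, B7=F, B8=T
input #3, m=4, v=3, y=4: outcomes B1=T, B3=F, B4=E, B5=T, B6=T, B7=F, B8=T
input #4, m=6, v=6, y=5: outcomes B1=T, B3=T, B3=F, B4=S, B4=E, B5=T, B6=T, B7=F, B8=F, B9=F
input #5, m=4, v=4, y=7: outcomes B1=F, B2=T, B3=F, B4=E, B5=T, B6=F, B7=F, B8=T
input #6, m=2, v=3, y=6: outcomes B1=T, B3=F, B4=E, B5=T, B6=T, B7=F, B8=T
input #7, m=6, v=4, y=7: outcomes B1=F, B2=T, B3=F, B4=E, B5=T, B6=F, B7=F, B8=F, B9=F
input #8, m=5, v=6, y=6: outcomes B1=T, B3=T, B3=F, B4=S, B4=E, B5=F, B7=F, B8=T
union over all inputs: B1=T, B1=F, B2=T, B3=T, B3=F, B4=S, B4=E, B5=T, B5=F, B6=T, B6=F, B7=F, B8=T, B8=F, B9=F (15 outcomes)
checked all size-1 subsets: none covers 15 outcomes (max 10/15)
checked all size-2 subsets: none covers 15 outcomes (max 14/15)
inputs {1, 7, 8} (size 3) cover everything; no size-3 subset with a lexicographically smaller index list covers all 15
Answer: 1, 7, 8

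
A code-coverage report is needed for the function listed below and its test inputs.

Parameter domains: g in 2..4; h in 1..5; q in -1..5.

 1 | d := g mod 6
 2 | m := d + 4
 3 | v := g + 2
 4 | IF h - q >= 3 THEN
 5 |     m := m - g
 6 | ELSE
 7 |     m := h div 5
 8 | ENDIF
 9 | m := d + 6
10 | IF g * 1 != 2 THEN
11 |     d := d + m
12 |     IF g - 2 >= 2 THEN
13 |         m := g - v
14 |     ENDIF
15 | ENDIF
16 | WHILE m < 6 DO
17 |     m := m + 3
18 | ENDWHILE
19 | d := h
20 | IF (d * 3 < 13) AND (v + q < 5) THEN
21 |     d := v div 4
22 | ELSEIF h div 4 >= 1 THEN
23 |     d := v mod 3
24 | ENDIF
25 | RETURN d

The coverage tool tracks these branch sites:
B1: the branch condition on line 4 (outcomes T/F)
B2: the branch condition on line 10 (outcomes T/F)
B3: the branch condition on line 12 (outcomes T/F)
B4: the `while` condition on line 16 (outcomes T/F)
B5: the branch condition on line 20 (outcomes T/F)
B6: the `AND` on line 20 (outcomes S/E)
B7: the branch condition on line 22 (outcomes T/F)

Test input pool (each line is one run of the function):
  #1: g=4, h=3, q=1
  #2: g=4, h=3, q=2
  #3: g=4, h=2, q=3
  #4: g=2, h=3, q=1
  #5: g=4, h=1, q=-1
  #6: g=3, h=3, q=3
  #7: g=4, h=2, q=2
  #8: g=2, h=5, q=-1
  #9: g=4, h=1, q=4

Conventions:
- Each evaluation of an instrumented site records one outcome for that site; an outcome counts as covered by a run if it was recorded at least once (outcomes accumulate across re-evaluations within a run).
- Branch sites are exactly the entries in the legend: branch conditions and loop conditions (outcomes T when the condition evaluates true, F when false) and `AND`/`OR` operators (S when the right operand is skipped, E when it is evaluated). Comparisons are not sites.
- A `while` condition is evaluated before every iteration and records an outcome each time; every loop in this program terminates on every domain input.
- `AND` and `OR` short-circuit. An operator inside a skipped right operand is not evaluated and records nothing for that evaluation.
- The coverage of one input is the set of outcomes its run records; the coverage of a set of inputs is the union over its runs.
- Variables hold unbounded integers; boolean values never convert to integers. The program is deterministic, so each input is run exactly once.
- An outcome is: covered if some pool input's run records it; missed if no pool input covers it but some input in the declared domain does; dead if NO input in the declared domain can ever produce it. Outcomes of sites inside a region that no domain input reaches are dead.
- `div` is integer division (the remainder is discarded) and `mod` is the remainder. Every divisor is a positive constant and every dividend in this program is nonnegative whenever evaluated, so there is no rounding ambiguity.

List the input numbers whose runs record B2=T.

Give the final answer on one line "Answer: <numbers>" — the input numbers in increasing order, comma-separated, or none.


input #1 (g=4, h=3, q=1): hits B2=T
input #2 (g=4, h=3, q=2): hits B2=T
input #3 (g=4, h=2, q=3): hits B2=T
input #4 (g=2, h=3, q=1): never hits B2=T
input #5 (g=4, h=1, q=-1): hits B2=T
input #6 (g=3, h=3, q=3): hits B2=T
input #7 (g=4, h=2, q=2): hits B2=T
input #8 (g=2, h=5, q=-1): never hits B2=T
input #9 (g=4, h=1, q=4): hits B2=T
Answer: 1, 2, 3, 5, 6, 7, 9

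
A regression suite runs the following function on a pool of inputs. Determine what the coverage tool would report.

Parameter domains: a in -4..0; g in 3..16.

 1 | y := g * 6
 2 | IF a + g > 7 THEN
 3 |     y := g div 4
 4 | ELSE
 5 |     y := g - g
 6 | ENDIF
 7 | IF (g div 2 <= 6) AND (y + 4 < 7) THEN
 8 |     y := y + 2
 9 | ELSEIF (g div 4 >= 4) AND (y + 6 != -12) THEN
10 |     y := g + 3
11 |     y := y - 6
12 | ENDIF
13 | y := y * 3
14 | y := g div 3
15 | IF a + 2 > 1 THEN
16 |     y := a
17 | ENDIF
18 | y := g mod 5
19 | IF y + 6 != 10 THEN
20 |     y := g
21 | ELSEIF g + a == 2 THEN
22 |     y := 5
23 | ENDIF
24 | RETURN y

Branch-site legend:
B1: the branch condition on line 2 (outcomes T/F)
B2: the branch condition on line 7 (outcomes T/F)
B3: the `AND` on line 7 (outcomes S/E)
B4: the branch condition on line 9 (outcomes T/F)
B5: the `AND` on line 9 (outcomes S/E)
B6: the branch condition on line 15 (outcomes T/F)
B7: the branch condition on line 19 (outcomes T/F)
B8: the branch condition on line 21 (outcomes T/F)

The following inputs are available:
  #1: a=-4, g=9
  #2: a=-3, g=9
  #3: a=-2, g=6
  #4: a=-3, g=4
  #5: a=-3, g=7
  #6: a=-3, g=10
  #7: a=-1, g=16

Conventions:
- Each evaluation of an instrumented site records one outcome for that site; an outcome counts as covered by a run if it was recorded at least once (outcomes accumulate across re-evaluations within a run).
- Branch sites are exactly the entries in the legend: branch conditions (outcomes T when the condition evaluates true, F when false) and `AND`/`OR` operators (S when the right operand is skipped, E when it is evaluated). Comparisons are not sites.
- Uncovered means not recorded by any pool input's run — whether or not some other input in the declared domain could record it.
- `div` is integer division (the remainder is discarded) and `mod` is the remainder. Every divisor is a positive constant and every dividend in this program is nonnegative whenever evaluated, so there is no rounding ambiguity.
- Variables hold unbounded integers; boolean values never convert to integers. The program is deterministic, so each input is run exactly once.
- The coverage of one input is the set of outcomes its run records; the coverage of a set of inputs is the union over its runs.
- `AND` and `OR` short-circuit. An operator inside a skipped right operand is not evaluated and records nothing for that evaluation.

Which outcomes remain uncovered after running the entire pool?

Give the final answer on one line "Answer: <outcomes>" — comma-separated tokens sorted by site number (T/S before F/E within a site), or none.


test 1 (a=-4, g=9) fires B1->F, B3->E, B2->T, B6->F, B7->F, B8->F; hits B1=F, B2=T, B3=E, B6=F, B7=F, B8=F
test 2 (a=-3, g=9) fires B1->F, B3->E, B2->T, B6->F, B7->F, B8->F; hits B1=F, B2=T, B3=E, B6=F, B7=F, B8=F
test 3 (a=-2, g=6) fires B1->F, B3->E, B2->T, B6->F, B7->T; hits B1=F, B2=T, B3=E, B6=F, B7=T
test 4 (a=-3, g=4) fires B1->F, B3->E, B2->T, B6->F, B7->F, B8->F; hits B1=F, B2=T, B3=E, B6=F, B7=F, B8=F
test 5 (a=-3, g=7) fires B1->F, B3->E, B2->T, B6->F, B7->T; hits B1=F, B2=T, B3=E, B6=F, B7=T
test 6 (a=-3, g=10) fires B1->F, B3->E, B2->T, B6->F, B7->T; hits B1=F, B2=T, B3=E, B6=F, B7=T
test 7 (a=-1, g=16) fires B1->T, B3->S, B2->F, B5->E, B4->T, B6->F, B7->T; hits B1=T, B2=F, B3=S, B4=T, B5=E, B6=F, B7=T
union over the pool: B1=T, B1=F, B2=T, B2=F, B3=S, B3=E, B4=T, B5=E, B6=F, B7=T, B7=F, B8=F
uncovered (4 of 16): B4=F, B5=S, B6=T, B8=T
Answer: B4=F, B5=S, B6=T, B8=T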